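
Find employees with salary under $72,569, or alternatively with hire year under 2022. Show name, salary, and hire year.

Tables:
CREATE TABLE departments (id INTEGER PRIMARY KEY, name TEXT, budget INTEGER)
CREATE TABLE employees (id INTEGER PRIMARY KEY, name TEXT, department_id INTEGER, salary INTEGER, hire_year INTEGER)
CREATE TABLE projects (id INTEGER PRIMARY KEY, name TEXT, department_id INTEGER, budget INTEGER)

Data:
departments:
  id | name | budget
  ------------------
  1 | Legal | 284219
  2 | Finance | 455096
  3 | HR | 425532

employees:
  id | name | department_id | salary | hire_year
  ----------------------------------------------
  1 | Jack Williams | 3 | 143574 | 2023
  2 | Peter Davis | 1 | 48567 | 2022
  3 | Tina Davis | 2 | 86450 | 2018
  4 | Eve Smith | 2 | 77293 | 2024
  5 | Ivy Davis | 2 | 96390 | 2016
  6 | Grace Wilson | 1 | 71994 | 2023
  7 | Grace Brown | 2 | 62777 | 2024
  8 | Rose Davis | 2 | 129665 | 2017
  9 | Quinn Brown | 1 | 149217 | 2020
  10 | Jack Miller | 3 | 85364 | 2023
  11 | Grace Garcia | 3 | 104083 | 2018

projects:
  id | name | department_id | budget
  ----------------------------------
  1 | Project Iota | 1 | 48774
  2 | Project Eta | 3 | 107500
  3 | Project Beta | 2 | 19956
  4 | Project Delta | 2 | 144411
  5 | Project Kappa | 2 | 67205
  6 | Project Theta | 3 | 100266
SELECT name, salary, hire_year FROM employees WHERE salary < 72569 OR hire_year < 2022

Execution result:
name | salary | hire_year
Peter Davis | 48567 | 2022
Tina Davis | 86450 | 2018
Ivy Davis | 96390 | 2016
Grace Wilson | 71994 | 2023
Grace Brown | 62777 | 2024
Rose Davis | 129665 | 2017
Quinn Brown | 149217 | 2020
Grace Garcia | 104083 | 2018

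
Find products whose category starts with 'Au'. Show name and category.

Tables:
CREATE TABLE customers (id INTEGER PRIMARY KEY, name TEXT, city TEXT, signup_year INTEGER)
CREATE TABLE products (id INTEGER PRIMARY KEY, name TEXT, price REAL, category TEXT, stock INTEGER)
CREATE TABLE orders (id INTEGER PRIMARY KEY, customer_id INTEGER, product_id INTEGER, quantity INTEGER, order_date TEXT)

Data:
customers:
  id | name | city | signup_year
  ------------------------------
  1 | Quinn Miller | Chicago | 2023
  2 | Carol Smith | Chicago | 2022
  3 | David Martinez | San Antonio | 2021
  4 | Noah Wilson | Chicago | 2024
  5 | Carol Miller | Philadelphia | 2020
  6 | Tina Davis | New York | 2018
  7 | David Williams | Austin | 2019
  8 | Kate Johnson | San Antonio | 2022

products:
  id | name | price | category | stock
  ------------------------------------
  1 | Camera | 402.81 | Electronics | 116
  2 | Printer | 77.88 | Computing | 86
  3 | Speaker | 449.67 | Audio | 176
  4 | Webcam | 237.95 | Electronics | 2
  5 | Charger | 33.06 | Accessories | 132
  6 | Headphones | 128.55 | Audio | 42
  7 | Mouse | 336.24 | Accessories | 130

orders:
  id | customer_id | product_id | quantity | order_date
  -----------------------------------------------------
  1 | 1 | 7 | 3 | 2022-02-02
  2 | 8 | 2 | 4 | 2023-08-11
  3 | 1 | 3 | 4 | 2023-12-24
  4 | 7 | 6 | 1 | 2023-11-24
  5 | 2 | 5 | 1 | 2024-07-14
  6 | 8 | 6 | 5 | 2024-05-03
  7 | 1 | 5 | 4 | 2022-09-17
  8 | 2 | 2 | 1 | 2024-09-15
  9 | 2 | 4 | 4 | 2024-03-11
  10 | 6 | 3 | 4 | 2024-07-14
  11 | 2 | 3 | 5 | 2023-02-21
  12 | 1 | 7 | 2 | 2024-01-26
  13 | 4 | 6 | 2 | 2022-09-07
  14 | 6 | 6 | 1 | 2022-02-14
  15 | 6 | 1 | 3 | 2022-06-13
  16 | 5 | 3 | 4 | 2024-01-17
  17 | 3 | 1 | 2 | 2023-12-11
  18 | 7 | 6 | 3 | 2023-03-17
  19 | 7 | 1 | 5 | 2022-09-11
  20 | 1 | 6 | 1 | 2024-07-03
SELECT name, category FROM products WHERE category LIKE 'Au%'

Execution result:
name | category
Speaker | Audio
Headphones | Audio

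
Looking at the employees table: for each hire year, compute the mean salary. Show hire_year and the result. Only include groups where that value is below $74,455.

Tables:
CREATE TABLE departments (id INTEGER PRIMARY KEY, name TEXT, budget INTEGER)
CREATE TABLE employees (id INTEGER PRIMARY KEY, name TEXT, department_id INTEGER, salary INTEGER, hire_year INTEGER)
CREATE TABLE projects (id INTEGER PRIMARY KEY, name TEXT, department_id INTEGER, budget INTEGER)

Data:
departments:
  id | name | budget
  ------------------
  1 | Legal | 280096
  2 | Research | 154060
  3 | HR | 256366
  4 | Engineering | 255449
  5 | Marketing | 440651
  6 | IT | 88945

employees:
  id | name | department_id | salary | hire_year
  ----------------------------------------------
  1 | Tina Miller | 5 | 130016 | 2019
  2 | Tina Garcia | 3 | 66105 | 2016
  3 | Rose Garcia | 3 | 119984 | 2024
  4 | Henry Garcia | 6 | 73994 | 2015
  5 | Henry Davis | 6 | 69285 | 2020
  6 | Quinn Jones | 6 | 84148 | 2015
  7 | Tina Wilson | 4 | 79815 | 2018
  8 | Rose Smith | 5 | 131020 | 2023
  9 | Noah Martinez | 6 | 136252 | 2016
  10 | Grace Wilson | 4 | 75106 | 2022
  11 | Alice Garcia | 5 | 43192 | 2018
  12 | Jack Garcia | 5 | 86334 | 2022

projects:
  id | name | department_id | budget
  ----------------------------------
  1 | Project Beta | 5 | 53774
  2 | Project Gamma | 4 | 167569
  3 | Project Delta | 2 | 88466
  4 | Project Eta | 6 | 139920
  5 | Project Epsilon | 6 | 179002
SELECT hire_year, AVG(salary) AS avg_salary FROM employees GROUP BY hire_year HAVING AVG(salary) < 74455

Execution result:
hire_year | avg_salary
2018 | 61503.50
2020 | 69285.00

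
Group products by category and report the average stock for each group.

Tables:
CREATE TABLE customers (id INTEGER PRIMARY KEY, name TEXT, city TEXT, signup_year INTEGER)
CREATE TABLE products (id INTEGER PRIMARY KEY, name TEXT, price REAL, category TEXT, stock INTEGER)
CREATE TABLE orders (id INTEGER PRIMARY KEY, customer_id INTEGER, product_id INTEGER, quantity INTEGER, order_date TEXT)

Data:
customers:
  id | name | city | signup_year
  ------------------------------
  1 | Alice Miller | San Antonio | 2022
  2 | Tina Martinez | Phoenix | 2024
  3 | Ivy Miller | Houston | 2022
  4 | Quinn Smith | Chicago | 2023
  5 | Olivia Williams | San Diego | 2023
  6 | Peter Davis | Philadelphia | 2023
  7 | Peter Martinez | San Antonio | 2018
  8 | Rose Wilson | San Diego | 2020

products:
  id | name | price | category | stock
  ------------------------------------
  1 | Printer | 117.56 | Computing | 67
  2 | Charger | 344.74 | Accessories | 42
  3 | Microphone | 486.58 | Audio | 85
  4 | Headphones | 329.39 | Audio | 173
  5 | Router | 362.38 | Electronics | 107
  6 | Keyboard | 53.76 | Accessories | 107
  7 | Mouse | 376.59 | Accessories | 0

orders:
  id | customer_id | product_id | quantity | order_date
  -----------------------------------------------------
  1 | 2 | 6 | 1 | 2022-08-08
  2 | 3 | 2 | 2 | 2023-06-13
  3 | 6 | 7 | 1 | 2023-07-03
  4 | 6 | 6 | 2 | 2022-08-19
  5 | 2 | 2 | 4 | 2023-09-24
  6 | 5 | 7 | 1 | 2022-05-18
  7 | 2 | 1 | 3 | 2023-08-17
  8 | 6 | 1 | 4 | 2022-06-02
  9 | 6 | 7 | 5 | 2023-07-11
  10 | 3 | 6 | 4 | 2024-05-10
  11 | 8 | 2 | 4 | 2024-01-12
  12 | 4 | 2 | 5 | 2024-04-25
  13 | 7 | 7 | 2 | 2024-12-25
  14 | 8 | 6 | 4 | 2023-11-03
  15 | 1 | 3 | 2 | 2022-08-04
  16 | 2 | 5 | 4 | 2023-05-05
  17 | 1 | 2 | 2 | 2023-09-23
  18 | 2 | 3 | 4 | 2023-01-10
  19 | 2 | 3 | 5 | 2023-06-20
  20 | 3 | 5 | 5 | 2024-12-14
SELECT category, AVG(stock) AS avg_stock FROM products GROUP BY category

Execution result:
category | avg_stock
Accessories | 49.67
Audio | 129.00
Computing | 67.00
Electronics | 107.00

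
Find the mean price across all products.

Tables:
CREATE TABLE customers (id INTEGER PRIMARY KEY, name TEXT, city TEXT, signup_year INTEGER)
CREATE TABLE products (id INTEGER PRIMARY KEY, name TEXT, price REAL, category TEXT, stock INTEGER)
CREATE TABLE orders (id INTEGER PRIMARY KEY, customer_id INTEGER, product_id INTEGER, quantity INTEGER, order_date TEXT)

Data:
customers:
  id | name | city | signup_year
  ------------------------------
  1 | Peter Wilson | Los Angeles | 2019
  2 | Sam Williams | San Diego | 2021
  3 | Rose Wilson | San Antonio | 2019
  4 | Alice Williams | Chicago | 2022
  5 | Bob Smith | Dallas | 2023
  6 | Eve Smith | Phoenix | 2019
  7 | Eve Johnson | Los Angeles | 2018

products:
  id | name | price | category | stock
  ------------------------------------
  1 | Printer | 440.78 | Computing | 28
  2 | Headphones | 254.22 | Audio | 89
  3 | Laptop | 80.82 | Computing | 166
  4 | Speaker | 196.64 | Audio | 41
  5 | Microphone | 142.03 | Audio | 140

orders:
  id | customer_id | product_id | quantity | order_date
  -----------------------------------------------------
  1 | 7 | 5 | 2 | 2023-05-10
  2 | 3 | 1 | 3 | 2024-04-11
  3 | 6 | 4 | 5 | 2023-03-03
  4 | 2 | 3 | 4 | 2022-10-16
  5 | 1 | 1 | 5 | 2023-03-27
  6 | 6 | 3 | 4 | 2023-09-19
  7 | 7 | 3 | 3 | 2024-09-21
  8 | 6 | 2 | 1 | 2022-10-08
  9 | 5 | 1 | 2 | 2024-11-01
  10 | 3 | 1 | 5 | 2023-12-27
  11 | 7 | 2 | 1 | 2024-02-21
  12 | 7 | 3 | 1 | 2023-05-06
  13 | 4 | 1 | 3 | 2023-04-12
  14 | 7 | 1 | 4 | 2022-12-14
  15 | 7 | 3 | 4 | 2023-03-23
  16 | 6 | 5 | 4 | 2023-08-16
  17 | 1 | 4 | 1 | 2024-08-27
SELECT AVG(price) FROM products

Execution result:
222.90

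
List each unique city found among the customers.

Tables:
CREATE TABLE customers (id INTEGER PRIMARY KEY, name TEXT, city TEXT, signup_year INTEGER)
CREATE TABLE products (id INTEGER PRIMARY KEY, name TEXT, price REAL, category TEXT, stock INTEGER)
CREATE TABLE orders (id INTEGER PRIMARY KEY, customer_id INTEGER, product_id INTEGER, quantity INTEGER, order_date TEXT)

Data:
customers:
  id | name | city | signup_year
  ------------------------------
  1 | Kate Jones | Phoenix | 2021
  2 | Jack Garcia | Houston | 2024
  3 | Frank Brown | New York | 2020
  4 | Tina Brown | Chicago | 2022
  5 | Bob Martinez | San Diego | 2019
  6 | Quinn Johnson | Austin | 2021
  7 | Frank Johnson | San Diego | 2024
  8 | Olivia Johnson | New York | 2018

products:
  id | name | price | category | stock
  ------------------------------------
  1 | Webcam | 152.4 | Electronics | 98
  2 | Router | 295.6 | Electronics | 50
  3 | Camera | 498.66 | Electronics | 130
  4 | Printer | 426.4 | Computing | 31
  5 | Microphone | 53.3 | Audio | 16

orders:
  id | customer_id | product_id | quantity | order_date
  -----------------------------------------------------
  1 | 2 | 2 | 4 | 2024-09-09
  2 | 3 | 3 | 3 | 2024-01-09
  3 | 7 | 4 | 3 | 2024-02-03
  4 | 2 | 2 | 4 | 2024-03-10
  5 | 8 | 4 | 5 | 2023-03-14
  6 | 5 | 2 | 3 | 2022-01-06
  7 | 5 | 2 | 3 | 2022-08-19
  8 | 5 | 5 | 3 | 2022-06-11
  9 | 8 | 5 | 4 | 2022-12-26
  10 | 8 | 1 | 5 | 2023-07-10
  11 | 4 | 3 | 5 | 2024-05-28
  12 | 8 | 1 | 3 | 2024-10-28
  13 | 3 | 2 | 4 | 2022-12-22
SELECT DISTINCT city FROM customers

Execution result:
city
Phoenix
Houston
New York
Chicago
San Diego
Austin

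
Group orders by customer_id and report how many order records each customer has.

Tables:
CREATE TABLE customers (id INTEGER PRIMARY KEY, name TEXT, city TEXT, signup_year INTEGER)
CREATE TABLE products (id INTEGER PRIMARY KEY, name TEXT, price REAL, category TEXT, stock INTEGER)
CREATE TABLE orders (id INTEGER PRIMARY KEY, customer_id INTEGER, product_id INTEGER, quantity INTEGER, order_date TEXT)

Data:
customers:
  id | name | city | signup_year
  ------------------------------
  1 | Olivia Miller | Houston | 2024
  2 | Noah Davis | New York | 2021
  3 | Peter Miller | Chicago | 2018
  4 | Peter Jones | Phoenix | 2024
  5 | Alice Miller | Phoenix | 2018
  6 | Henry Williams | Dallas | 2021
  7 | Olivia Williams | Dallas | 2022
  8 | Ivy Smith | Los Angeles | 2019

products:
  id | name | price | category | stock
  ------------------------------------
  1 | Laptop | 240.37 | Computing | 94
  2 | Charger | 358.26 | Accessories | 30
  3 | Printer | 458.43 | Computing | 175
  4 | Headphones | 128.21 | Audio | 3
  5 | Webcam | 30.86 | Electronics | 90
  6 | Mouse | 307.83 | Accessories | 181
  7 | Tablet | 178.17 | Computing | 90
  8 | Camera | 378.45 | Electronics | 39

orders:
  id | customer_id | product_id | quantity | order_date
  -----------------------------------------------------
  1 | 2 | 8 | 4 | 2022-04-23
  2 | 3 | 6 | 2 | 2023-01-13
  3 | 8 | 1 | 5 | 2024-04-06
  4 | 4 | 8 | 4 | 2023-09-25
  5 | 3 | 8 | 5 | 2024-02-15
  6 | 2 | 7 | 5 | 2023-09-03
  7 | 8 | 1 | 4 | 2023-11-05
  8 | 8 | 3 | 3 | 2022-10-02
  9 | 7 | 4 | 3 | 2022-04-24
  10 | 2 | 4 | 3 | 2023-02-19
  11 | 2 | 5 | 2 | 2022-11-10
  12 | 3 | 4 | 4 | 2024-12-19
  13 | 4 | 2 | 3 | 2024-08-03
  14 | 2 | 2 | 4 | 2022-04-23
SELECT customer_id, COUNT(*) AS order_count FROM orders GROUP BY customer_id

Execution result:
customer_id | order_count
2 | 5
3 | 3
4 | 2
7 | 1
8 | 3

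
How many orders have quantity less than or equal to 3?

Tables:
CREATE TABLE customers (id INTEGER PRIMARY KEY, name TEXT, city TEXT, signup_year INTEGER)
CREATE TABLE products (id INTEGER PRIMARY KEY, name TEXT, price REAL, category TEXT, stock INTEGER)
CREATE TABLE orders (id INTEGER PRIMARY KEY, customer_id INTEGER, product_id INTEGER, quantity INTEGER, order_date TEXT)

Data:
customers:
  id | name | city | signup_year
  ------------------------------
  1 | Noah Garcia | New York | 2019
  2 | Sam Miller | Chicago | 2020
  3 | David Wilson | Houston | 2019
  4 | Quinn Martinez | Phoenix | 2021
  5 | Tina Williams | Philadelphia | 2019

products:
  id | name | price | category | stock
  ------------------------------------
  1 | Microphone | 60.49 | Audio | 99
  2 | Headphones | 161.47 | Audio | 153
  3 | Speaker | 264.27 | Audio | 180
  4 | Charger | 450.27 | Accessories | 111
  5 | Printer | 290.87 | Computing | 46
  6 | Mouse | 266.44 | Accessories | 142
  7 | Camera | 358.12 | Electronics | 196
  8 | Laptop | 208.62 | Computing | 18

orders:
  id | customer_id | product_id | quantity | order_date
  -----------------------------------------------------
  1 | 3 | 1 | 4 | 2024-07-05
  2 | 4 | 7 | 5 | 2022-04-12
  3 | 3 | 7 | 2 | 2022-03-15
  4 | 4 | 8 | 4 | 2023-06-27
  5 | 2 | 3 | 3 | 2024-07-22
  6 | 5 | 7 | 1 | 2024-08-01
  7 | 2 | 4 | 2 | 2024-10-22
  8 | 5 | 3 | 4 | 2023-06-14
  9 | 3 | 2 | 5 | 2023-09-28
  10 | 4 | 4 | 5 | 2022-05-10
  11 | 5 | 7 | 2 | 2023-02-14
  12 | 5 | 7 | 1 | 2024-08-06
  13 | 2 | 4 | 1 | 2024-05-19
SELECT COUNT(*) FROM orders WHERE quantity <= 3

Execution result:
7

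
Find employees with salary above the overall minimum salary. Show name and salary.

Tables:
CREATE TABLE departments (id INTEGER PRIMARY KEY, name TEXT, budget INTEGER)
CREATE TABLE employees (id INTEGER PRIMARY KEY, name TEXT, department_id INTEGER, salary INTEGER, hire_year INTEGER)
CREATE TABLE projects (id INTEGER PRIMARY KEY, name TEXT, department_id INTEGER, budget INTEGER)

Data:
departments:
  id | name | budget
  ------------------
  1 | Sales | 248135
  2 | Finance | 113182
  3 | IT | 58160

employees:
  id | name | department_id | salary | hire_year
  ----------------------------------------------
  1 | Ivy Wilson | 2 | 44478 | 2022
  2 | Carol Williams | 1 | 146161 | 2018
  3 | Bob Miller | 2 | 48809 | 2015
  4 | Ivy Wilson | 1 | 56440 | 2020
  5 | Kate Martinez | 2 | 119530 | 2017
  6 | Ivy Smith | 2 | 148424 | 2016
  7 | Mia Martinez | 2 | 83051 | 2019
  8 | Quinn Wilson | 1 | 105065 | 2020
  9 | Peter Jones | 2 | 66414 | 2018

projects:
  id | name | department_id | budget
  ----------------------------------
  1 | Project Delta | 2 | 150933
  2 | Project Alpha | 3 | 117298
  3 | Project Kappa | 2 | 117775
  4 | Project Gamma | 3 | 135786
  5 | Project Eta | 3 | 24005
SELECT name, salary FROM employees WHERE salary > (SELECT MIN(salary) FROM employees)

Execution result:
name | salary
Carol Williams | 146161
Bob Miller | 48809
Ivy Wilson | 56440
Kate Martinez | 119530
Ivy Smith | 148424
Mia Martinez | 83051
Quinn Wilson | 105065
Peter Jones | 66414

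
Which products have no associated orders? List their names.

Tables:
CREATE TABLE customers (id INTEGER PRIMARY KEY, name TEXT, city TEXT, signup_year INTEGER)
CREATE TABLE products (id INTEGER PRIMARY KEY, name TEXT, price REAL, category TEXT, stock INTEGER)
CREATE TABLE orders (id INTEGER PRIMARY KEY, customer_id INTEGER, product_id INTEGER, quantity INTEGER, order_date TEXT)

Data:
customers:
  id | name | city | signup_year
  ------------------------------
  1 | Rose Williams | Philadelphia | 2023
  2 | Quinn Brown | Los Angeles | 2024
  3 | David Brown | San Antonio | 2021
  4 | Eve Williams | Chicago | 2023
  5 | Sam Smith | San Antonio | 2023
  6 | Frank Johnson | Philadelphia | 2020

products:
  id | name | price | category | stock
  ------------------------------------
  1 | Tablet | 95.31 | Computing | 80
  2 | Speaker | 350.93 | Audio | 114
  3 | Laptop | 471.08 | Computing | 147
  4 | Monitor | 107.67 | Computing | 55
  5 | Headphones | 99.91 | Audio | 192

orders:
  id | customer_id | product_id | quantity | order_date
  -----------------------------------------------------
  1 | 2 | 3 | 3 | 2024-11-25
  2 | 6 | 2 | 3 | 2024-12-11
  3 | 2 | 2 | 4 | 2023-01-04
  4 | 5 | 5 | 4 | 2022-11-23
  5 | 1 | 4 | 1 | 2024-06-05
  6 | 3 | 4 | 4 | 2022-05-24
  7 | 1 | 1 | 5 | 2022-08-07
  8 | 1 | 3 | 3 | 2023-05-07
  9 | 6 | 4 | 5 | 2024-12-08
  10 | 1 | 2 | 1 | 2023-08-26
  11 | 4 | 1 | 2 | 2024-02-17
SELECT p.name FROM products p LEFT JOIN orders c ON c.product_id = p.id WHERE c.id IS NULL

Execution result:
(no rows)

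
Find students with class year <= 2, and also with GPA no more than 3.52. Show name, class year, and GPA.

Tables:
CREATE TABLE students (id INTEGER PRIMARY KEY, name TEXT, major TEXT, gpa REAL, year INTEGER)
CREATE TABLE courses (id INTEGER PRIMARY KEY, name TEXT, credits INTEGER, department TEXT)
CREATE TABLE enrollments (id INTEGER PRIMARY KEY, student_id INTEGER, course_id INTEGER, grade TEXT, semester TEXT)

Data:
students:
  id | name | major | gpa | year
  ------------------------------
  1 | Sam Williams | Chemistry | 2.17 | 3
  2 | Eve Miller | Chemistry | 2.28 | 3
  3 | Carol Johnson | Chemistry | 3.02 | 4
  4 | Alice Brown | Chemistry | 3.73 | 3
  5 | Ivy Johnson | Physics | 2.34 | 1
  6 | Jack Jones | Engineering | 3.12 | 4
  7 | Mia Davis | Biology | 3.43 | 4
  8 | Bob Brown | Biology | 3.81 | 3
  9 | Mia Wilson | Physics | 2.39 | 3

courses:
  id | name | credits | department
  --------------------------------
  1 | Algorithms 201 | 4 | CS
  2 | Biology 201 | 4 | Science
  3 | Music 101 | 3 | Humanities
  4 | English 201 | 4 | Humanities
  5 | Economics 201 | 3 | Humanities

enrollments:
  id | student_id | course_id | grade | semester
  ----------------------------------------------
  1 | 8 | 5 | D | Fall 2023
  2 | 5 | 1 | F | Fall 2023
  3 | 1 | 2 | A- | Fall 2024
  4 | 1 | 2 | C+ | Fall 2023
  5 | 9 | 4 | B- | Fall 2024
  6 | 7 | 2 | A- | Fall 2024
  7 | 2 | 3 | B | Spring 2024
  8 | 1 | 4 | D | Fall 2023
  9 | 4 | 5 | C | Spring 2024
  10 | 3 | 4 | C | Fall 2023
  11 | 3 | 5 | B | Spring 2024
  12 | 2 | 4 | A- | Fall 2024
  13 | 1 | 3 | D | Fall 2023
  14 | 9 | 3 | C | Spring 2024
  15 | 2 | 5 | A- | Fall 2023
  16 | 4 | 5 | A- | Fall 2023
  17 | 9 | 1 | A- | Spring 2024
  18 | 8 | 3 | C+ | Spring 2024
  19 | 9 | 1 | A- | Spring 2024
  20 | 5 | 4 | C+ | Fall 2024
SELECT name, year, gpa FROM students WHERE year <= 2 AND gpa <= 3.52

Execution result:
name | year | gpa
Ivy Johnson | 1 | 2.34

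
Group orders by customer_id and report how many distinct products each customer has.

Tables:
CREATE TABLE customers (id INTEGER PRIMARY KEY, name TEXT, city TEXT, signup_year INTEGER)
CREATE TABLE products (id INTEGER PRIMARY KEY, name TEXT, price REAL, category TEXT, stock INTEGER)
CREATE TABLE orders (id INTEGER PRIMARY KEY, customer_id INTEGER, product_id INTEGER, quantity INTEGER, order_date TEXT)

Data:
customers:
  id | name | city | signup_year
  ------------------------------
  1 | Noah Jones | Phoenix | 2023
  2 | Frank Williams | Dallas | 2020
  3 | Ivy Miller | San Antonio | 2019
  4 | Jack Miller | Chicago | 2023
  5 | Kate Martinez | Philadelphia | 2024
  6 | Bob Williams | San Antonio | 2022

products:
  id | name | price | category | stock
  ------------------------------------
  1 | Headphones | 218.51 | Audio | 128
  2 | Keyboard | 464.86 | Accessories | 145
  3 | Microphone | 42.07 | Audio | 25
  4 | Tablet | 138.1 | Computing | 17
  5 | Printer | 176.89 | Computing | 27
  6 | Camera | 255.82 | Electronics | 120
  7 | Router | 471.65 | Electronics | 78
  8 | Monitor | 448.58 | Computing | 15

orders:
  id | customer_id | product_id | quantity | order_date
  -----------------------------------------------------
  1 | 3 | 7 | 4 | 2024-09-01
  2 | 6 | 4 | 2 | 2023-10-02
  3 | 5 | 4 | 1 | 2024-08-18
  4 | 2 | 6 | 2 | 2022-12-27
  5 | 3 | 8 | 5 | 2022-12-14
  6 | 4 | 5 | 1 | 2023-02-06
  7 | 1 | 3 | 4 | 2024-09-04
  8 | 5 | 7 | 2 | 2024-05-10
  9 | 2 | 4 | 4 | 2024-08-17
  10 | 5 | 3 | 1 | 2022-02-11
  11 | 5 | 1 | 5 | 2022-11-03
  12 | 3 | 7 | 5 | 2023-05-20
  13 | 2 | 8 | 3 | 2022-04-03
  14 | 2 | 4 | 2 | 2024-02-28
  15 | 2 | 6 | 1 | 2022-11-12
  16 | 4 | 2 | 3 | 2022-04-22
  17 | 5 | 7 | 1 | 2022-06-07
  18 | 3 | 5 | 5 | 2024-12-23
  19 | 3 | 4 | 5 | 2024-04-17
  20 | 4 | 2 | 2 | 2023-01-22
SELECT customer_id, COUNT(DISTINCT product_id) AS distinct_product_count FROM orders GROUP BY customer_id

Execution result:
customer_id | distinct_product_count
1 | 1
2 | 3
3 | 4
4 | 2
5 | 4
6 | 1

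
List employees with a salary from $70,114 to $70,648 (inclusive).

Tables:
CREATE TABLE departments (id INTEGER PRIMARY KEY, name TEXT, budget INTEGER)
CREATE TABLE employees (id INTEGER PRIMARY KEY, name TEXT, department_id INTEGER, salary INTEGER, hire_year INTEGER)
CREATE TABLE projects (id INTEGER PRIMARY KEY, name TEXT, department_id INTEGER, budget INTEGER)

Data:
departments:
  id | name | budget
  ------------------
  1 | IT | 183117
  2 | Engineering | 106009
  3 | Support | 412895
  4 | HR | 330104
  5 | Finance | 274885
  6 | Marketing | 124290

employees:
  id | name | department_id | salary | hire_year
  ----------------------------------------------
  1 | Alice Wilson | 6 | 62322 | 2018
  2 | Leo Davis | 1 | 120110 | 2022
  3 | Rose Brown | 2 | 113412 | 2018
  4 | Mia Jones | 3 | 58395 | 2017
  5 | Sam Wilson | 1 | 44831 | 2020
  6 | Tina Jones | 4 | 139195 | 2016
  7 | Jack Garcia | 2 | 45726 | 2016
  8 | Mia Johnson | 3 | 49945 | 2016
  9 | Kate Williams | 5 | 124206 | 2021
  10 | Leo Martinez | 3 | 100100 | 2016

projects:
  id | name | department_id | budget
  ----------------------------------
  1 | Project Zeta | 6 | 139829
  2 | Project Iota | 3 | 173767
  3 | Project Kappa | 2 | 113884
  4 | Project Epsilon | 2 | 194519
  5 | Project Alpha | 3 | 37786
SELECT name, salary FROM employees WHERE salary BETWEEN 70114 AND 70648

Execution result:
(no rows)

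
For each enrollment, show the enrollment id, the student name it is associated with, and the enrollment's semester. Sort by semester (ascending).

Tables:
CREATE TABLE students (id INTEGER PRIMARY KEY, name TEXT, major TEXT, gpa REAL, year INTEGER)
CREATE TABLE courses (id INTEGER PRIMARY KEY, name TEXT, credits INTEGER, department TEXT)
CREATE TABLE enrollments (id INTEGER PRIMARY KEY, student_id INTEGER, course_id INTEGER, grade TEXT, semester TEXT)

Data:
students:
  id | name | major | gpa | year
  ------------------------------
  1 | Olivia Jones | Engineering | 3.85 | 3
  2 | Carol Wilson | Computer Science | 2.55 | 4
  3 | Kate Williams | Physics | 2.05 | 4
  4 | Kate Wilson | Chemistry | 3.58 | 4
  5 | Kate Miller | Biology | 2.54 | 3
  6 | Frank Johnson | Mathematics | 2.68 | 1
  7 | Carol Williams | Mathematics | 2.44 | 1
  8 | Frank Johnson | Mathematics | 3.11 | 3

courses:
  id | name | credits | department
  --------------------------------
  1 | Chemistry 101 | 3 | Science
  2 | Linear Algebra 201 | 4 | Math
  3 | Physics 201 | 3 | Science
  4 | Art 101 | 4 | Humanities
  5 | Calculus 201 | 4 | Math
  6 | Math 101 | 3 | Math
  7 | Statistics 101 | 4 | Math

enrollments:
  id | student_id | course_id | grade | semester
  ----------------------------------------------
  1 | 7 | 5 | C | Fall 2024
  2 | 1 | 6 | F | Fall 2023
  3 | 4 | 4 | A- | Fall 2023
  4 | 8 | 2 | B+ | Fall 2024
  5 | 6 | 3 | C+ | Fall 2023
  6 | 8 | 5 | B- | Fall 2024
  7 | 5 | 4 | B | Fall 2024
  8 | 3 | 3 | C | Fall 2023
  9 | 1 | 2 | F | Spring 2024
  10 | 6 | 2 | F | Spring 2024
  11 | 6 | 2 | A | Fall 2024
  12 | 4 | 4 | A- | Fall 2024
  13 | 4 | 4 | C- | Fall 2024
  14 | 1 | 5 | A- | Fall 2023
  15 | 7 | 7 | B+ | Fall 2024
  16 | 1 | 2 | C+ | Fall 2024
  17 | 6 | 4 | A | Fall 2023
SELECT c.id, p.name AS student, c.semester FROM enrollments c JOIN students p ON c.student_id = p.id ORDER BY c.semester ASC

Execution result:
id | student | semester
2 | Olivia Jones | Fall 2023
3 | Kate Wilson | Fall 2023
5 | Frank Johnson | Fall 2023
8 | Kate Williams | Fall 2023
14 | Olivia Jones | Fall 2023
17 | Frank Johnson | Fall 2023
1 | Carol Williams | Fall 2024
4 | Frank Johnson | Fall 2024
6 | Frank Johnson | Fall 2024
7 | Kate Miller | Fall 2024
11 | Frank Johnson | Fall 2024
12 | Kate Wilson | Fall 2024
13 | Kate Wilson | Fall 2024
15 | Carol Williams | Fall 2024
16 | Olivia Jones | Fall 2024
9 | Olivia Jones | Spring 2024
10 | Frank Johnson | Spring 2024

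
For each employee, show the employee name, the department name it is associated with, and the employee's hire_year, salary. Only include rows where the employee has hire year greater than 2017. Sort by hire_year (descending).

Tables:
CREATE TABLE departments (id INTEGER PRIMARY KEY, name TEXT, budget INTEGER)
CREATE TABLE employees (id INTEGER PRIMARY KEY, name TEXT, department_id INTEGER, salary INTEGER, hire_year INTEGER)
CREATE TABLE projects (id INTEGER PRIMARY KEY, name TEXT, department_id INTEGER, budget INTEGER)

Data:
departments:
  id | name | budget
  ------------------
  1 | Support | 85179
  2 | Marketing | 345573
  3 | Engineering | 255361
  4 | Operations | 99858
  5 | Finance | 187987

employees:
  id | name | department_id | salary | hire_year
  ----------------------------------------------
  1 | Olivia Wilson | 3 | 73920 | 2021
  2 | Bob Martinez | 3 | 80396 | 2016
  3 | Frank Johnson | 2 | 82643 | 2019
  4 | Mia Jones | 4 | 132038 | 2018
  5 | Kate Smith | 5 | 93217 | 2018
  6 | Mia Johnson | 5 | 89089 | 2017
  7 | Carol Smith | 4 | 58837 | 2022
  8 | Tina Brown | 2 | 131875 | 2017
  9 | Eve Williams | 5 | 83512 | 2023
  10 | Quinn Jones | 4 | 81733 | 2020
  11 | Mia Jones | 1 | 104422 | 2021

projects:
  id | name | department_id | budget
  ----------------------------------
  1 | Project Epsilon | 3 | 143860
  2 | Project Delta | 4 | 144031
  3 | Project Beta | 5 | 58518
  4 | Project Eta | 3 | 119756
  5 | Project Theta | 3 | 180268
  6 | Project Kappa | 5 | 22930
SELECT c.name, p.name AS department, c.hire_year, c.salary FROM employees c JOIN departments p ON c.department_id = p.id WHERE c.hire_year > 2017 ORDER BY c.hire_year DESC

Execution result:
name | department | hire_year | salary
Eve Williams | Finance | 2023 | 83512
Carol Smith | Operations | 2022 | 58837
Olivia Wilson | Engineering | 2021 | 73920
Mia Jones | Support | 2021 | 104422
Quinn Jones | Operations | 2020 | 81733
Frank Johnson | Marketing | 2019 | 82643
Mia Jones | Operations | 2018 | 132038
Kate Smith | Finance | 2018 | 93217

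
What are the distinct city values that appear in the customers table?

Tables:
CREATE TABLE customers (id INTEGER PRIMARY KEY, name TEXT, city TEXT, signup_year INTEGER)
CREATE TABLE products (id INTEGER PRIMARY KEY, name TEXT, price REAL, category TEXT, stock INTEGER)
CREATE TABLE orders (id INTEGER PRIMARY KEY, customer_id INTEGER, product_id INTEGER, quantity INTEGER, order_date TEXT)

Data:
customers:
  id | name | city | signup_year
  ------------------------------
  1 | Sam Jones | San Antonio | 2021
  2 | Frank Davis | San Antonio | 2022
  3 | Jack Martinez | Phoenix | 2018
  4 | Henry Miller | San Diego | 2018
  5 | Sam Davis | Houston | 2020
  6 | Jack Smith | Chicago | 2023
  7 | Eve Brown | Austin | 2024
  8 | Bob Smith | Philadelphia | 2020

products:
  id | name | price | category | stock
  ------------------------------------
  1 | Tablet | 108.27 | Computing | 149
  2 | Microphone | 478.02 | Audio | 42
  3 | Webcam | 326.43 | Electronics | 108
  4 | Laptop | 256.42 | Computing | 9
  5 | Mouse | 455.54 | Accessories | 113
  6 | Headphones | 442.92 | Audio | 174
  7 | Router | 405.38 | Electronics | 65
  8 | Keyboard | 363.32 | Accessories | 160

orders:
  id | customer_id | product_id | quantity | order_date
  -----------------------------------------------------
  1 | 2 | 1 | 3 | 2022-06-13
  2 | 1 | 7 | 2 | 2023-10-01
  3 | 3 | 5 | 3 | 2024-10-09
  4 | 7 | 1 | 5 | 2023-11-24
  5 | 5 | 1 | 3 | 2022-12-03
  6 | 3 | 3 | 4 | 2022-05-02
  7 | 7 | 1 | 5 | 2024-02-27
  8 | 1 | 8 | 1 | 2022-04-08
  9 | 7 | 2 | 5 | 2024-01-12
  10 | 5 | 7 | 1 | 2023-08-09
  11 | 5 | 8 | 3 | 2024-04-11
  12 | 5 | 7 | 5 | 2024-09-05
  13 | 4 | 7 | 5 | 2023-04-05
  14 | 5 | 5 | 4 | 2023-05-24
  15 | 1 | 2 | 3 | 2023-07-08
SELECT DISTINCT city FROM customers

Execution result:
city
San Antonio
Phoenix
San Diego
Houston
Chicago
Austin
Philadelphia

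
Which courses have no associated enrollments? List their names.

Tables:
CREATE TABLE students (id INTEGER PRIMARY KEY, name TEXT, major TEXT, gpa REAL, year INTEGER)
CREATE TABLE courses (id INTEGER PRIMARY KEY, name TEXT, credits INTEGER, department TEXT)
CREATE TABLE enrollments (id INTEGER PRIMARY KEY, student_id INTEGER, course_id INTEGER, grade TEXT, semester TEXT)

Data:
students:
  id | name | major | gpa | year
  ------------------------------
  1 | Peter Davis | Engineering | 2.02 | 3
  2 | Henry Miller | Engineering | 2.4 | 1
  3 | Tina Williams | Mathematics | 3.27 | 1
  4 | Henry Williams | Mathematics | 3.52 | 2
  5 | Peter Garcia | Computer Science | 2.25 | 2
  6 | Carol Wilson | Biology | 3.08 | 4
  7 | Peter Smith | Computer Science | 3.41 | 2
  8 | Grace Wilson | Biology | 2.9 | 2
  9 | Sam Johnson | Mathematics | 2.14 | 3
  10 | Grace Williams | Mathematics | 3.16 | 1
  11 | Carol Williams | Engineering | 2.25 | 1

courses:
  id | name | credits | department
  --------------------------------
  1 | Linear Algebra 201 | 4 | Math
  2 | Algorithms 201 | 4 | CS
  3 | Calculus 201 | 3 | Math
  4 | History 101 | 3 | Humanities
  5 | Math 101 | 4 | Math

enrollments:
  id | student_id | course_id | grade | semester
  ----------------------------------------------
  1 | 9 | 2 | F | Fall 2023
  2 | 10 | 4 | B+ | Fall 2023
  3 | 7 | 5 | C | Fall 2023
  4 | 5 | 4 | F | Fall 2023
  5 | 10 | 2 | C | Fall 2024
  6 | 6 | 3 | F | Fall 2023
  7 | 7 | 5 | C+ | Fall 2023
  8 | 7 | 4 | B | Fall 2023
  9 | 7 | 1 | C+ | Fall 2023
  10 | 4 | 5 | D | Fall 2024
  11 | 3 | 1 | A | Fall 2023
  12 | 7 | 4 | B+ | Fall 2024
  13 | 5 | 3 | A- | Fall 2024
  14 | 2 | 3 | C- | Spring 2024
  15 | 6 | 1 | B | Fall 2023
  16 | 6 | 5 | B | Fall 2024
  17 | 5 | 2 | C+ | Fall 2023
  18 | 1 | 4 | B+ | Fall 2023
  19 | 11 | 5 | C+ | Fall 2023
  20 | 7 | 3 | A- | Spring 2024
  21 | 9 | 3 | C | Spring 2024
SELECT p.name FROM courses p LEFT JOIN enrollments c ON c.course_id = p.id WHERE c.id IS NULL

Execution result:
(no rows)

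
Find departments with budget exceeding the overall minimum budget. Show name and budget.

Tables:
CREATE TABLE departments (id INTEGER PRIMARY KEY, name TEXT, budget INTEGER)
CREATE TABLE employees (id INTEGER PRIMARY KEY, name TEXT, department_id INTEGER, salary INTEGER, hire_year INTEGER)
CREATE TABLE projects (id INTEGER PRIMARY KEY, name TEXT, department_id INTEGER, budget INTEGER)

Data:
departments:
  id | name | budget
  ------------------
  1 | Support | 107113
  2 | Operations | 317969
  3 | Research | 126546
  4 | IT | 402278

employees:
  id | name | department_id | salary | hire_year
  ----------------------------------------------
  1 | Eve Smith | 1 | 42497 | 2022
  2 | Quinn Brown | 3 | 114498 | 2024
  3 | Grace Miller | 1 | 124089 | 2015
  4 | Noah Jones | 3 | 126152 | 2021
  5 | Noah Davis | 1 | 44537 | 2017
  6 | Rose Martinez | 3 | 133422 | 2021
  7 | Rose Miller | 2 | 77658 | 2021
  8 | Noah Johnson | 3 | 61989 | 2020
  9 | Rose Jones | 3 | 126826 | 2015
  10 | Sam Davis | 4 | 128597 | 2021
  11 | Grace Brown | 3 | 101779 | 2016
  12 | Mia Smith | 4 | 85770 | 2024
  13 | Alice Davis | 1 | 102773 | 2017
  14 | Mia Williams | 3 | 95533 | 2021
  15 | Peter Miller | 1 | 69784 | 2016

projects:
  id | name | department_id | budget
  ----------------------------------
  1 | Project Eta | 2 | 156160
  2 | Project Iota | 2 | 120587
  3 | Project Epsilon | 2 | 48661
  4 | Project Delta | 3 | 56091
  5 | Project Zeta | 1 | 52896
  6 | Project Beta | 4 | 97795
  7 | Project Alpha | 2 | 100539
SELECT name, budget FROM departments WHERE budget > (SELECT MIN(budget) FROM departments)

Execution result:
name | budget
Operations | 317969
Research | 126546
IT | 402278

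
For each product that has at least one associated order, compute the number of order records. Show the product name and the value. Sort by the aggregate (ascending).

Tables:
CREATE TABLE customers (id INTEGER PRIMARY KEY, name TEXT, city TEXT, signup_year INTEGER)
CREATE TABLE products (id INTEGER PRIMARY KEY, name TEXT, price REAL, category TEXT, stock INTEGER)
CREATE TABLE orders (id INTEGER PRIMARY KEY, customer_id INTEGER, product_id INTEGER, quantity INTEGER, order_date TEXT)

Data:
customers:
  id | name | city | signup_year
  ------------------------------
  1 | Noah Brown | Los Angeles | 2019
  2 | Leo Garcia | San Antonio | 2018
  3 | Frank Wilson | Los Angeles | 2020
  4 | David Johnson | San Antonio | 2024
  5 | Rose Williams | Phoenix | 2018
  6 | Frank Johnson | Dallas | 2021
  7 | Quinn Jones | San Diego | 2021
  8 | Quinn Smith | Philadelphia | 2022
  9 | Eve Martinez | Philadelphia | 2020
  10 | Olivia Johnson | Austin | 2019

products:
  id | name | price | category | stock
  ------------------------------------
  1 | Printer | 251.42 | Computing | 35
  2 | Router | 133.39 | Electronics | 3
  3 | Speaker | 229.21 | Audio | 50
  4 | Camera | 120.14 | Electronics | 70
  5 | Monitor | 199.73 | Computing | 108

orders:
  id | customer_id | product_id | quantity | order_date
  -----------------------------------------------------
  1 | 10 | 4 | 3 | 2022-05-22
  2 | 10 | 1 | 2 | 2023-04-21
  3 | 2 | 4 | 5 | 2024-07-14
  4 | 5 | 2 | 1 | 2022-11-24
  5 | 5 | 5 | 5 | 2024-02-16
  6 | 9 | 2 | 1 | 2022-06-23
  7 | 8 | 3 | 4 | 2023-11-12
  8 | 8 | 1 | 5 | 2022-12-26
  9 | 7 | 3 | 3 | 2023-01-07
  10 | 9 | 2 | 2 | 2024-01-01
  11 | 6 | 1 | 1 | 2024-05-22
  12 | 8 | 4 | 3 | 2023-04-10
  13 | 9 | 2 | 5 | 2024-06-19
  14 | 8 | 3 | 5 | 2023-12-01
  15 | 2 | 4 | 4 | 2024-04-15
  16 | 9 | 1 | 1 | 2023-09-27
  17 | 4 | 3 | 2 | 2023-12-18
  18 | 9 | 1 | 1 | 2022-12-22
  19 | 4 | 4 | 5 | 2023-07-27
SELECT p.name, COUNT(*) AS n FROM orders c JOIN products p ON c.product_id = p.id GROUP BY p.id, p.name ORDER BY n ASC

Execution result:
name | n
Monitor | 1
Router | 4
Speaker | 4
Printer | 5
Camera | 5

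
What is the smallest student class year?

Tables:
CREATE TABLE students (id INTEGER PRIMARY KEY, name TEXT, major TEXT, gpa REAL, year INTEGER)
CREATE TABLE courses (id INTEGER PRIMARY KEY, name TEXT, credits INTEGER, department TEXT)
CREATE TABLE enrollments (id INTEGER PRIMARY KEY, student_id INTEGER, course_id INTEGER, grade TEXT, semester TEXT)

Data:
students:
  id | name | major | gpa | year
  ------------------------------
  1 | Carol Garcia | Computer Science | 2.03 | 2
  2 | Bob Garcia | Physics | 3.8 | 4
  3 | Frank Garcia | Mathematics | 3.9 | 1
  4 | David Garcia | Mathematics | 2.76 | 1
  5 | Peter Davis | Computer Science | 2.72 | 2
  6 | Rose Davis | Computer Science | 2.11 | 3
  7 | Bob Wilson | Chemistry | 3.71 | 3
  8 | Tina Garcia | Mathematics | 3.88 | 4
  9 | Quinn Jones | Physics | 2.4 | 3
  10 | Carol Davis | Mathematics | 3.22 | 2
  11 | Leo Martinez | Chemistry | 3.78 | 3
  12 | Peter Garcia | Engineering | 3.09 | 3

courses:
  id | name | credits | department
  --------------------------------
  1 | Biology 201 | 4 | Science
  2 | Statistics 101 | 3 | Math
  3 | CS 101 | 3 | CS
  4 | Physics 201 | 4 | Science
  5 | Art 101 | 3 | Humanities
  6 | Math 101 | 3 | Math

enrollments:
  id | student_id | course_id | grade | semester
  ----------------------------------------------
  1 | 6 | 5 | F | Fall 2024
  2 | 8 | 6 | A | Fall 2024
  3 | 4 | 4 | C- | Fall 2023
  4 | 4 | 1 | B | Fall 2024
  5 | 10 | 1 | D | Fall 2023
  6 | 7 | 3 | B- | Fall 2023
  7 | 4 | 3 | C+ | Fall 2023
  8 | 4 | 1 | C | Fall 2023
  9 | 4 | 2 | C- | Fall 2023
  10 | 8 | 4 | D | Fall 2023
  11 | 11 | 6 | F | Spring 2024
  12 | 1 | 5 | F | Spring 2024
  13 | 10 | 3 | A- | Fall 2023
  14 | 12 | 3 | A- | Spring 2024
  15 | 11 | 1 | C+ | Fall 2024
SELECT MIN(year) FROM students

Execution result:
1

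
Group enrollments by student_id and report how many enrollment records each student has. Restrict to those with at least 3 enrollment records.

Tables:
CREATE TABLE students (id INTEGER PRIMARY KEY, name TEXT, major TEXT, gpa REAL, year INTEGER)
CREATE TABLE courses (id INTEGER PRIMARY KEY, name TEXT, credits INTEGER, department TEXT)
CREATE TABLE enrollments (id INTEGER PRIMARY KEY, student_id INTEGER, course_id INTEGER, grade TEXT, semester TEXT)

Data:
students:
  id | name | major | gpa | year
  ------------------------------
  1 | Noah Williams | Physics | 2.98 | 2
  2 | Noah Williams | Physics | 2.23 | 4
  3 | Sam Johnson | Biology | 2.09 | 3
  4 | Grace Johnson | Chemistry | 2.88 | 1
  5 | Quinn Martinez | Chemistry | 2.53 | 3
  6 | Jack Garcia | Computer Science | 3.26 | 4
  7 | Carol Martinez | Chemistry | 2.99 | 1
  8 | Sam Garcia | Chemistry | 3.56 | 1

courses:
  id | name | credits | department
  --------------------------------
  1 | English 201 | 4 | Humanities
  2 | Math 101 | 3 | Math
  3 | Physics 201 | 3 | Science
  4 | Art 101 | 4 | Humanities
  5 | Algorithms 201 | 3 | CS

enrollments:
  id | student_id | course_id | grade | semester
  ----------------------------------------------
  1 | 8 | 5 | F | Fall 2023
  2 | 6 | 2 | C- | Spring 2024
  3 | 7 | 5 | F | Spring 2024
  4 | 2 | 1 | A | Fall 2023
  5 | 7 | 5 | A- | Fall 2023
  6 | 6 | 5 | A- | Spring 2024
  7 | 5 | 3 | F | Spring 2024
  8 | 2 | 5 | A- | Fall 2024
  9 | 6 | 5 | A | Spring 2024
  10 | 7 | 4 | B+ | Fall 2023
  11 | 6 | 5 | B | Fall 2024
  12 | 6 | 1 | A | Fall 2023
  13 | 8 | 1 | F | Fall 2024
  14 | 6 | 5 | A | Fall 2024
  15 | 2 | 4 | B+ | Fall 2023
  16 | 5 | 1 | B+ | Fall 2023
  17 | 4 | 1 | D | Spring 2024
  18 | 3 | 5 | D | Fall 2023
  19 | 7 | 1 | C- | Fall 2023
SELECT student_id, COUNT(*) AS enrollment_count FROM enrollments GROUP BY student_id HAVING COUNT(*) >= 3

Execution result:
student_id | enrollment_count
2 | 3
6 | 6
7 | 4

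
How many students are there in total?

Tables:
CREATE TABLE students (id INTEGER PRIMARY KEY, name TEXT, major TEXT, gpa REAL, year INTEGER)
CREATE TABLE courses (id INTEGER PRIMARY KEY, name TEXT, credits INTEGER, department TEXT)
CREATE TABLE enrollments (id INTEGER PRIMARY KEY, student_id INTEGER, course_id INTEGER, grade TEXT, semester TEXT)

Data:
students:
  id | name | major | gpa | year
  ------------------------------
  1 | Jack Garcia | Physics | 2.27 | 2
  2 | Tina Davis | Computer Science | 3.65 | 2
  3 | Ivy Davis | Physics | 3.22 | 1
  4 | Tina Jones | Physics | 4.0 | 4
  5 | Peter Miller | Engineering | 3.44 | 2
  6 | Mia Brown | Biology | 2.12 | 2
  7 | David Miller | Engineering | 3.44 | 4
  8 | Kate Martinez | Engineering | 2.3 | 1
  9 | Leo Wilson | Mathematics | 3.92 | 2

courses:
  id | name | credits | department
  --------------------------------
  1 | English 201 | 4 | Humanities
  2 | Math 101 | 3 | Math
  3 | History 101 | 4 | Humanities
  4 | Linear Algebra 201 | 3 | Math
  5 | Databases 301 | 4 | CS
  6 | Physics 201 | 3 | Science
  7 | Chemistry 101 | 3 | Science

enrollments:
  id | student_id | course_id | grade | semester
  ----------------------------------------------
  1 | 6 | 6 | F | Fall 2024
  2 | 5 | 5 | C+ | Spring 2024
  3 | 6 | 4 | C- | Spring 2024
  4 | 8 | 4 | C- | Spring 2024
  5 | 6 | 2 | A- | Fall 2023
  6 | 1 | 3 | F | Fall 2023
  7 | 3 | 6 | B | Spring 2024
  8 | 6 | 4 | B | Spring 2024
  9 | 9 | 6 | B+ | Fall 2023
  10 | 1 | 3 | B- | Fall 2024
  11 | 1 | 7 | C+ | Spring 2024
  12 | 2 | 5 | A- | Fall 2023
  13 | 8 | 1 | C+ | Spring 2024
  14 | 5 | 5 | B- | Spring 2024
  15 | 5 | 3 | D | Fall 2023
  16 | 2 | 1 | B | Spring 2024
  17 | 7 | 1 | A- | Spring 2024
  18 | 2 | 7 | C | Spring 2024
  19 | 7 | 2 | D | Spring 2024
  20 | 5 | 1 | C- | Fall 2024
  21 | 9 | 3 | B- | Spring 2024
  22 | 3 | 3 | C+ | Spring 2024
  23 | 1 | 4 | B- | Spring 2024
SELECT COUNT(*) FROM students

Execution result:
9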